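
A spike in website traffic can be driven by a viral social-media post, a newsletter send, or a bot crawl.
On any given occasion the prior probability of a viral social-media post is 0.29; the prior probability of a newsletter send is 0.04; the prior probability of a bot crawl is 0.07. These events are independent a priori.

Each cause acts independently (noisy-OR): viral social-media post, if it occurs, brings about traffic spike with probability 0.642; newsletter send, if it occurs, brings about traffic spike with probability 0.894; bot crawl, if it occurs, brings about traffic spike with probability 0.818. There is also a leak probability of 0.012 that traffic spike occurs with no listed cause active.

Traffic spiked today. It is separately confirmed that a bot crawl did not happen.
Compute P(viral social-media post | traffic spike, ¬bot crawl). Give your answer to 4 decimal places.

P(viral social-media post | traffic spike, ¬bot crawl) ≈ 0.8504

Under noisy-OR, P(traffic spike | causes) = 1 − (1−0.012)·∏(1−qᵢ) over the active causes.
P(traffic spike | ¬bot crawl) = 0.012×0.71×0.96 + 0.895272×0.71×0.04 + 0.646296×0.29×0.96 + 0.962507×0.29×0.04 = 0.008179 + 0.025426 + 0.179929 + 0.011165 = 0.224699
Of this, 0.191094 comes from 0.179929 + 0.011165 (the viral social-media post=true cases).
So P(viral social-media post | traffic spike, ¬bot crawl) = 0.191094/0.224699 ≈ 0.8504.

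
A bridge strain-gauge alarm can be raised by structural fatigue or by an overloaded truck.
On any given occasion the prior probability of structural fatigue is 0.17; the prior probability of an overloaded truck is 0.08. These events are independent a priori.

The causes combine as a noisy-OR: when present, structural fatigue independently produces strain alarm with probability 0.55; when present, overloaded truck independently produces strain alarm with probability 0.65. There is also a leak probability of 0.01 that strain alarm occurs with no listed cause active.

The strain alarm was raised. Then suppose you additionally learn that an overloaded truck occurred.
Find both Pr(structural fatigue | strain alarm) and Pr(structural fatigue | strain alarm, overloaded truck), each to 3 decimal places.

Pr(structural fatigue | strain alarm) ≈ 0.658; Pr(structural fatigue | strain alarm, overloaded truck) ≈ 0.209

Under noisy-OR, P(strain alarm | causes) = 1 − (1−0.01)·∏(1−qᵢ) over the active causes.
Sum P(strain alarm|·) weighted by the priors over the 4 (structural fatigue, overloaded truck) configurations:
  P(strain alarm) = 0.01·0.83·0.92 + 0.6535·0.83·0.08 + 0.5545·0.17·0.92 + 0.844075·0.17·0.08
        = 0.007636 + 0.043392 + 0.086724 + 0.011479 = 0.149231
The terms with structural fatigue present sum to 0.098203, so
  P(structural fatigue | strain alarm) = 0.098203 / 0.149231 ≈ 0.658

Now condition on the additional information:
P(strain alarm | overloaded truck) = 0.6535·0.83 + 0.844075·0.17 = 0.542405 + 0.143493 = 0.685898
The structural fatigue-present share is 0.844075·0.17 = 0.143493.
P(structural fatigue | strain alarm, overloaded truck) = 0.143493 / 0.685898 ≈ 0.209
Conditioning on overloaded truck lowers the posterior on structural fatigue: the classic explaining-away effect in a common-effect structure.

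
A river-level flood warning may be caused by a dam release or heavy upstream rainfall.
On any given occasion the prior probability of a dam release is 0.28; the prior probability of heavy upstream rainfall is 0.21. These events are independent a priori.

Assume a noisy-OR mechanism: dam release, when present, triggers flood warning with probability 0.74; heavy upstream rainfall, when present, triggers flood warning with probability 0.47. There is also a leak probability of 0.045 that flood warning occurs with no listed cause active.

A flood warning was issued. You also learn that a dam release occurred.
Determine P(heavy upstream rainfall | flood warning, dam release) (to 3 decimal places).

Under noisy-OR, P(flood warning | causes) = 1 − (1−0.045)·∏(1−qᵢ) over the active causes.
For the numerator, keep only heavy upstream rainfall=true terms: 0.868401*0.21 = 0.182364
The normalizing constant is 0.7517*0.79 + 0.868401*0.21 = 0.776207
Posterior = 0.182364 / 0.776207 ≈ 0.235

P(heavy upstream rainfall | flood warning, dam release) ≈ 0.235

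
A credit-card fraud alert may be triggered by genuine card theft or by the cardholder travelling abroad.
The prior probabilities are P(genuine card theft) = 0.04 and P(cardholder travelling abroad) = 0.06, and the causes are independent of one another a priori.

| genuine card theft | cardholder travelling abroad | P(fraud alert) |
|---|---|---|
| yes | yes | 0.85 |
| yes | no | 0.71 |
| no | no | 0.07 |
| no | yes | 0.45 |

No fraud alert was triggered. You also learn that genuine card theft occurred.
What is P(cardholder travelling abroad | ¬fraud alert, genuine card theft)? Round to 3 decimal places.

P(¬fraud alert | genuine card theft) = 0.29*0.94 + 0.15*0.06 = 0.272600 + 0.009000 = 0.281600
Restricting to configurations with cardholder travelling abroad present: 0.15*0.06 = 0.009000.
P(cardholder travelling abroad | ¬fraud alert, genuine card theft) = 0.009000 / 0.281600 ≈ 0.032

P(cardholder travelling abroad | ¬fraud alert, genuine card theft) ≈ 0.032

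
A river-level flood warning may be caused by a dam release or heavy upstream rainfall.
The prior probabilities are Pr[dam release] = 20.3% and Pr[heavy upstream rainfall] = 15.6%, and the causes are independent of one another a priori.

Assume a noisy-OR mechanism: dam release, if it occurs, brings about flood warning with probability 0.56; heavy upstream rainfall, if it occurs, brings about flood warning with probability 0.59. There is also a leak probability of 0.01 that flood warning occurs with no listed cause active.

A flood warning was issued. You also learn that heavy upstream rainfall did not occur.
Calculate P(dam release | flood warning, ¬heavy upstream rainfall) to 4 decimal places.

P(dam release | flood warning, ¬heavy upstream rainfall) ≈ 0.9350

Under noisy-OR, P(flood warning | causes) = 1 − (1−0.01)·∏(1−qᵢ) over the active causes.
Sum P(flood warning|·) weighted by the priors over both values of dam release:
  P(flood warning | ¬heavy upstream rainfall) = 0.01×0.797 + 0.5644×0.203
        = 0.007970 + 0.114573 = 0.122543
Configurations with dam release contribute 0.114573, so
  P(dam release | flood warning, ¬heavy upstream rainfall) = 0.114573 / 0.122543 ≈ 0.9350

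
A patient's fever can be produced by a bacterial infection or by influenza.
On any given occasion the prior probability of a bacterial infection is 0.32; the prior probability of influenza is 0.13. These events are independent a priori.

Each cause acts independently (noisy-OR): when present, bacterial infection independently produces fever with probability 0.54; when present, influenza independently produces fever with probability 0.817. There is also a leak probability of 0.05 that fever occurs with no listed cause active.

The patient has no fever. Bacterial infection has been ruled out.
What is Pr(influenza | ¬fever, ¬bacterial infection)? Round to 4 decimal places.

Under noisy-OR, P(fever | causes) = 1 − (1−0.05)·∏(1−qᵢ) over the active causes.
Numerator (weight on configurations with influenza): 0.17385·0.13 = 0.022601
The normalizing constant is 0.95·0.87 + 0.17385·0.13 = 0.849101
P(influenza | ¬fever, ¬bacterial infection) = 0.022601/0.849101 ≈ 0.0266

Pr(influenza | ¬fever, ¬bacterial infection) ≈ 0.0266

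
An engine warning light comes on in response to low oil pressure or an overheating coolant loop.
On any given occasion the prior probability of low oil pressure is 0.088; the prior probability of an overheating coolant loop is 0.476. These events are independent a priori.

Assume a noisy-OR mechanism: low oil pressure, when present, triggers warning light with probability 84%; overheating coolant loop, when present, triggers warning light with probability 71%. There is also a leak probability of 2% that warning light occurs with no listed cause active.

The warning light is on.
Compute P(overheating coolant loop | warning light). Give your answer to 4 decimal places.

P(overheating coolant loop | warning light) ≈ 0.8786

Under noisy-OR, P(warning light | causes) = 1 − (1−0.02)·∏(1−qᵢ) over the active causes.
P(warning light) = 0.02×0.912×0.524 + 0.7158×0.912×0.476 + 0.8432×0.088×0.524 + 0.954528×0.088×0.476 = 0.009558 + 0.310737 + 0.038882 + 0.039983 = 0.399160
The overheating coolant loop-present share is 0.310737 + 0.039983 = 0.350720.
Hence the posterior is 0.350720/0.399160 ≈ 0.8786.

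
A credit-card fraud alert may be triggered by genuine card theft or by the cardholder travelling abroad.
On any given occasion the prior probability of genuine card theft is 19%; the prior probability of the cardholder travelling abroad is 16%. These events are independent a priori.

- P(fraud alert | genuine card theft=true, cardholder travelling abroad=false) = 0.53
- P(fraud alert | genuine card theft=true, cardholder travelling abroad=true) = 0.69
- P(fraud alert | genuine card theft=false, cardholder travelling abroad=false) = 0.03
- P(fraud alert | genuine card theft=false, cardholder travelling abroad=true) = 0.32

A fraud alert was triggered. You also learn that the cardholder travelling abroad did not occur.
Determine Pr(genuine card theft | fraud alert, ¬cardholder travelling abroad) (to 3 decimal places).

P(fraud alert | ¬cardholder travelling abroad) = 0.03×0.81 + 0.53×0.19 = 0.024300 + 0.100700 = 0.125000
The genuine card theft-present share is 0.53×0.19 = 0.100700.
Hence the posterior is 0.100700/0.125000 ≈ 0.806.

Pr(genuine card theft | fraud alert, ¬cardholder travelling abroad) ≈ 0.806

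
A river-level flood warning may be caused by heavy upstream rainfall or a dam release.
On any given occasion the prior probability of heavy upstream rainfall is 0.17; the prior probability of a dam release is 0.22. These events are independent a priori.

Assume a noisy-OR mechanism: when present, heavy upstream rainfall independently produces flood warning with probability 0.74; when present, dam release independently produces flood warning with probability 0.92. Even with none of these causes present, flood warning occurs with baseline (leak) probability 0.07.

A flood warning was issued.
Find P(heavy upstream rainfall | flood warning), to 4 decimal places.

Under noisy-OR, P(flood warning | causes) = 1 − (1−0.07)·∏(1−qᵢ) over the active causes.
For the numerator, keep only heavy upstream rainfall=true terms: 0.100537 + 0.036677 = 0.137214
Normalizer over all consistent configurations: 0.07×0.83×0.78 + 0.9256×0.83×0.22 + 0.7582×0.17×0.78 + 0.980656×0.17×0.22 = 0.351547
Posterior = 0.137214 / 0.351547 ≈ 0.3903

P(heavy upstream rainfall | flood warning) ≈ 0.3903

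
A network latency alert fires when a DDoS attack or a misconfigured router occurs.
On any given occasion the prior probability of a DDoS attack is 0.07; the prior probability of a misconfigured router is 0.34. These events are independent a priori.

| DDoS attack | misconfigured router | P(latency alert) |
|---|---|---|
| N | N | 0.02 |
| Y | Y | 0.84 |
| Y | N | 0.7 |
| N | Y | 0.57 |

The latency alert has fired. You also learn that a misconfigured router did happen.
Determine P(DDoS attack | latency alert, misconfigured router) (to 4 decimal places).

P(DDoS attack | latency alert, misconfigured router) ≈ 0.0998

Sum P(latency alert|·) weighted by the priors over both values of DDoS attack:
  P(latency alert | misconfigured router) = 0.57·0.93 + 0.84·0.07
        = 0.530100 + 0.058800 = 0.588900
The terms with DDoS attack present sum to 0.058800, so
  P(DDoS attack | latency alert, misconfigured router) = 0.058800 / 0.588900 ≈ 0.0998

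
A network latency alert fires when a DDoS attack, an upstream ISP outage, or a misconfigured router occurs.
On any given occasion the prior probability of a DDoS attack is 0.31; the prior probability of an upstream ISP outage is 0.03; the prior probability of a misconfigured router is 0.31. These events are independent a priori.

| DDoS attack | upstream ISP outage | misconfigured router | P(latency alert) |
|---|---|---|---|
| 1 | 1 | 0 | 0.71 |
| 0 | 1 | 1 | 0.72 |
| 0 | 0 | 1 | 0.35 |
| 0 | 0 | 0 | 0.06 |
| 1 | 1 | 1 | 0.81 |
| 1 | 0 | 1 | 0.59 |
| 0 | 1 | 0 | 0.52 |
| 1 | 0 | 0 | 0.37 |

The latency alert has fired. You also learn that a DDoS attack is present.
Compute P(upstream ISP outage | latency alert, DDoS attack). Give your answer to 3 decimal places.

P(upstream ISP outage | latency alert, DDoS attack) ≈ 0.050

Weight on upstream ISP outage=true, given the evidence: 0.014697 + 0.007533 = 0.022230
Normalizer over all consistent configurations: 0.37·0.97·0.69 + 0.59·0.97·0.31 + 0.71·0.03·0.69 + 0.81·0.03·0.31 = 0.447284
Posterior = 0.022230 / 0.447284 ≈ 0.050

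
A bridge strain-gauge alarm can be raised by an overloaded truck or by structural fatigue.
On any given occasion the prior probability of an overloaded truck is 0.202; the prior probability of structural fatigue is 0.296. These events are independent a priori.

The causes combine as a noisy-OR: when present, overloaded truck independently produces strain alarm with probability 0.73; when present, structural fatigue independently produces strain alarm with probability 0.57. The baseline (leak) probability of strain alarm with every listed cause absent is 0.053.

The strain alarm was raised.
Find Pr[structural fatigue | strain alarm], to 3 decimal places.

Pr[structural fatigue | strain alarm] ≈ 0.588

Under noisy-OR, P(strain alarm | causes) = 1 − (1−0.053)·∏(1−qᵢ) over the active causes.
By total probability over the 4 (overloaded truck, structural fatigue) configurations:
  P(strain alarm) = 0.053·0.798·0.704 + 0.59279·0.798·0.296 + 0.74431·0.202·0.704 + 0.890053·0.202·0.296
        = 0.029775 + 0.140022 + 0.105847 + 0.053218 = 0.328862
The terms with structural fatigue present sum to 0.193240, so
  P(structural fatigue | strain alarm) = 0.193240 / 0.328862 ≈ 0.588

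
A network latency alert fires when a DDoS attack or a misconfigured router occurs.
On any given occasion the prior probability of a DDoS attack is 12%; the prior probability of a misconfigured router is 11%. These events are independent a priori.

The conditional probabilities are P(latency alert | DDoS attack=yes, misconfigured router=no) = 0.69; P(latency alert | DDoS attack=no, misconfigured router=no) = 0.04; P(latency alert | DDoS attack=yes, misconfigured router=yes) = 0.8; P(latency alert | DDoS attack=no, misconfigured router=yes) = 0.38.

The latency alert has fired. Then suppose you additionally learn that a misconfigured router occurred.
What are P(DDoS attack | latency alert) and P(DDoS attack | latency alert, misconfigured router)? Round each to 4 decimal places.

Enumerate the 4 (DDoS attack, misconfigured router) configurations and weight by the priors:
  P(latency alert) = 0.04×0.88×0.89 + 0.38×0.88×0.11 + 0.69×0.12×0.89 + 0.8×0.12×0.11
        = 0.031328 + 0.036784 + 0.073692 + 0.010560 = 0.152364
Configurations with DDoS attack contribute 0.084252, so
  P(DDoS attack | latency alert) = 0.084252 / 0.152364 ≈ 0.5530

Now also conditioning on misconfigured router=true:
Weight on DDoS attack=true, given the evidence: 0.8·0.12 = 0.096000
Denominator P(latency alert | misconfigured router): 0.38·0.88 + 0.8·0.12 = 0.430400
Posterior = 0.096000 / 0.430400 ≈ 0.2230

P(DDoS attack | latency alert) ≈ 0.5530; P(DDoS attack | latency alert, misconfigured router) ≈ 0.2230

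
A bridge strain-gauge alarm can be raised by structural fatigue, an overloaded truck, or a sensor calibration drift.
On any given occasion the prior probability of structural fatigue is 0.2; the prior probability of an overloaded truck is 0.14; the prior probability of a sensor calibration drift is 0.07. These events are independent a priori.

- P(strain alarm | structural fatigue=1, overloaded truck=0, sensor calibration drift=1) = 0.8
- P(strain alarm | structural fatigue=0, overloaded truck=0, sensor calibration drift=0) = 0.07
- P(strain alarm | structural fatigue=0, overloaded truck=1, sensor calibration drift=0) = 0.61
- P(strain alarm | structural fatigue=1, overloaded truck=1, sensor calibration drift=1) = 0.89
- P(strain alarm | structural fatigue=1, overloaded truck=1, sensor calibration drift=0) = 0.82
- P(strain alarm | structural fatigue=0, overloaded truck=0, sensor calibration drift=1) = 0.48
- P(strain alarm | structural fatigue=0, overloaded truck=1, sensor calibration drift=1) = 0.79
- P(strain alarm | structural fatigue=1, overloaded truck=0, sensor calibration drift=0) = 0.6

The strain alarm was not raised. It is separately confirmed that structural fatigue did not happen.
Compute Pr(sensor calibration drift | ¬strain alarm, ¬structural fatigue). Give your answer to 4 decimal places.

Pr(sensor calibration drift | ¬strain alarm, ¬structural fatigue) ≈ 0.0403

Sum P(¬strain alarm|·) weighted by the priors over the 4 (overloaded truck, sensor calibration drift) configurations:
  P(¬strain alarm | ¬structural fatigue) = 0.93·0.86·0.93 + 0.52·0.86·0.07 + 0.39·0.14·0.93 + 0.21·0.14·0.07
        = 0.743814 + 0.031304 + 0.050778 + 0.002058 = 0.827954
Configurations with sensor calibration drift contribute 0.033362, so
  P(sensor calibration drift | ¬strain alarm, ¬structural fatigue) = 0.033362 / 0.827954 ≈ 0.0403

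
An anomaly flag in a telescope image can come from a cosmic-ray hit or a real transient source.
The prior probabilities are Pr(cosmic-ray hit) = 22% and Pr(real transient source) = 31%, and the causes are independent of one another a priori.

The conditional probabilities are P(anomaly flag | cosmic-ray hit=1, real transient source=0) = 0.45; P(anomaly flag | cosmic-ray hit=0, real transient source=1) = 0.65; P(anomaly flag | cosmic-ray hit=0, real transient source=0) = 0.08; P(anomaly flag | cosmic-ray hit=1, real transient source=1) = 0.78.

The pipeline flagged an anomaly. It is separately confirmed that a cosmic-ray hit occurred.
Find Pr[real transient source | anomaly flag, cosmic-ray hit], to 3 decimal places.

P(anomaly flag | cosmic-ray hit) = 0.45*0.69 + 0.78*0.31 = 0.310500 + 0.241800 = 0.552300
The real transient source-present share is 0.78*0.31 = 0.241800.
P(real transient source | anomaly flag, cosmic-ray hit) = 0.241800 / 0.552300 ≈ 0.438

Pr[real transient source | anomaly flag, cosmic-ray hit] ≈ 0.438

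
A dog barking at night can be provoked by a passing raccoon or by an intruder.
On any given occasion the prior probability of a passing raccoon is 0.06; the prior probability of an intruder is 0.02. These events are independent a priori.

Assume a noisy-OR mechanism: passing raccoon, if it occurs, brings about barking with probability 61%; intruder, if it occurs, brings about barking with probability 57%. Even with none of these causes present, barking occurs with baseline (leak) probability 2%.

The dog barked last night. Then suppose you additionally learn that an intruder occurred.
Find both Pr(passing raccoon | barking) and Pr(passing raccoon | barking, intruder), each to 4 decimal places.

Under noisy-OR, P(barking | causes) = 1 − (1−0.02)·∏(1−qᵢ) over the active causes.
Enumerate the 4 (passing raccoon, intruder) configurations and weight by the priors:
  P(barking) = 0.02×0.94×0.98 + 0.5786×0.94×0.02 + 0.6178×0.06×0.98 + 0.835654×0.06×0.02
        = 0.018424 + 0.010878 + 0.036327 + 0.001003 = 0.066632
Configurations with passing raccoon contribute 0.037330, so
  P(passing raccoon | barking) = 0.037330 / 0.066632 ≈ 0.5602

Now condition on the additional information:
Sum P(barking|·) weighted by the priors over both values of passing raccoon:
  P(barking | intruder) = 0.5786·0.94 + 0.835654·0.06
        = 0.543884 + 0.050139 = 0.594023
Configurations with passing raccoon contribute 0.050139, so
  P(passing raccoon | barking, intruder) = 0.050139 / 0.594023 ≈ 0.0844
— intruder explains away the evidence for passing raccoon.

Pr(passing raccoon | barking) ≈ 0.5602; Pr(passing raccoon | barking, intruder) ≈ 0.0844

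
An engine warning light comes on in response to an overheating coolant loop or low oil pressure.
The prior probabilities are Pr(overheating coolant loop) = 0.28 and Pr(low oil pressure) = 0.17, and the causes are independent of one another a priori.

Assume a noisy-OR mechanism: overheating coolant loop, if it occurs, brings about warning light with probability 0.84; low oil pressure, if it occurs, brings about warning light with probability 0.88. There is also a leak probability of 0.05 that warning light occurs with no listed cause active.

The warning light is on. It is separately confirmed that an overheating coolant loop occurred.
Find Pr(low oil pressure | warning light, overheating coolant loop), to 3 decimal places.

Pr(low oil pressure | warning light, overheating coolant loop) ≈ 0.192

Under noisy-OR, P(warning light | causes) = 1 − (1−0.05)·∏(1−qᵢ) over the active causes.
P(warning light | overheating coolant loop) = 0.848×0.83 + 0.98176×0.17 = 0.703840 + 0.166899 = 0.870739
The low oil pressure-present share is 0.98176×0.17 = 0.166899.
Hence the posterior is 0.166899/0.870739 ≈ 0.192.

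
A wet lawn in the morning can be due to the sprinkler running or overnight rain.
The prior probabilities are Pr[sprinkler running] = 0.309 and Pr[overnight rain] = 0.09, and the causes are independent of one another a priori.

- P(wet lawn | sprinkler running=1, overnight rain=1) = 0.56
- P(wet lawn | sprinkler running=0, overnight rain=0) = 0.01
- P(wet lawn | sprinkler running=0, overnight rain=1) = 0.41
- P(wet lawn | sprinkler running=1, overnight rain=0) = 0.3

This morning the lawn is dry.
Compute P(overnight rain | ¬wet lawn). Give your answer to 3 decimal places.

P(¬wet lawn) = 0.99×0.691×0.91 + 0.59×0.691×0.09 + 0.7×0.309×0.91 + 0.44×0.309×0.09 = 0.622522 + 0.036692 + 0.196833 + 0.012236 = 0.868283
Restricting to configurations with overnight rain present: 0.036692 + 0.012236 = 0.048928.
Hence the posterior is 0.048928/0.868283 ≈ 0.056.

P(overnight rain | ¬wet lawn) ≈ 0.056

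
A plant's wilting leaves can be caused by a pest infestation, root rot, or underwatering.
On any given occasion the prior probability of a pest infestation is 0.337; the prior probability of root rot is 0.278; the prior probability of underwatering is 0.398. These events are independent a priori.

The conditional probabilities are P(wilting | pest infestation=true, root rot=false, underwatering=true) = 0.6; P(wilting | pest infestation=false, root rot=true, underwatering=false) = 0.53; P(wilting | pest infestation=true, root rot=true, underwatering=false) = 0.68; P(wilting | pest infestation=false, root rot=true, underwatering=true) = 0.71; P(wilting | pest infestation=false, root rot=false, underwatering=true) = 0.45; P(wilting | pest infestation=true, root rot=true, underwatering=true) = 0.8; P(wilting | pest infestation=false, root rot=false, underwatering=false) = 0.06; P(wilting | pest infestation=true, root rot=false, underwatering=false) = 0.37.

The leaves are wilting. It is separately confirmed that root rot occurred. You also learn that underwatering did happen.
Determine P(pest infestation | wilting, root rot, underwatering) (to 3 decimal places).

Enumerate both values of pest infestation and weight by the priors:
  P(wilting | root rot, underwatering) = 0.71×0.663 + 0.8×0.337
        = 0.470730 + 0.269600 = 0.740330
Configurations with pest infestation contribute 0.269600, so
  P(pest infestation | wilting, root rot, underwatering) = 0.269600 / 0.740330 ≈ 0.364

P(pest infestation | wilting, root rot, underwatering) ≈ 0.364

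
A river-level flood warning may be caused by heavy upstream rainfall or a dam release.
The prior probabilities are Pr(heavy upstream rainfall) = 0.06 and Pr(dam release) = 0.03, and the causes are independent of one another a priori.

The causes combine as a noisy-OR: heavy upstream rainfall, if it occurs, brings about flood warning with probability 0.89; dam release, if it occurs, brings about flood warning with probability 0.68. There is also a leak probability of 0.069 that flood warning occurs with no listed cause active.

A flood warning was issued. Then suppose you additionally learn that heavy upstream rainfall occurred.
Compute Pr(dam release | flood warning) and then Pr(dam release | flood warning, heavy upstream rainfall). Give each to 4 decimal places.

Under noisy-OR, P(flood warning | causes) = 1 − (1−0.069)·∏(1−qᵢ) over the active causes.
P(flood warning) = 0.069·0.94·0.97 + 0.70208·0.94·0.03 + 0.89759·0.06·0.97 + 0.967229·0.06·0.03 = 0.062914 + 0.019799 + 0.052240 + 0.001741 = 0.136694
Restricting to configurations with dam release present: 0.019799 + 0.001741 = 0.021540.
P(dam release | flood warning) = 0.021540 / 0.136694 ≈ 0.1576

With the extra evidence:
P(flood warning | heavy upstream rainfall) = 0.89759*0.97 + 0.967229*0.03 = 0.870662 + 0.029017 = 0.899679
The dam release-present share is 0.967229*0.03 = 0.029017.
P(dam release | flood warning, heavy upstream rainfall) = 0.029017 / 0.899679 ≈ 0.0323
The drop from 0.1576 to 0.0323 is the explaining-away (discounting) effect.

Pr(dam release | flood warning) ≈ 0.1576; Pr(dam release | flood warning, heavy upstream rainfall) ≈ 0.0323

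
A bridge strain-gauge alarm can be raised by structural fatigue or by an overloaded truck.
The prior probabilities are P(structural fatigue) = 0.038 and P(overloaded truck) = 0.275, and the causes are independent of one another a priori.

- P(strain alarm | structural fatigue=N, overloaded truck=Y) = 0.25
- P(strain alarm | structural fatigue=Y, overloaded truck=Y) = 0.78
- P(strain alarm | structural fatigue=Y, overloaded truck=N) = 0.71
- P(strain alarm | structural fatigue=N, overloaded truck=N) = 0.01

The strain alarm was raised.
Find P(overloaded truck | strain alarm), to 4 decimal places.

Weight on overloaded truck=true, given the evidence: 0.066138 + 0.008151 = 0.074289
The normalizing constant is 0.01×0.962×0.725 + 0.25×0.962×0.275 + 0.71×0.038×0.725 + 0.78×0.038×0.275 = 0.100823
P(overloaded truck | strain alarm) = 0.074289/0.100823 ≈ 0.7368

P(overloaded truck | strain alarm) ≈ 0.7368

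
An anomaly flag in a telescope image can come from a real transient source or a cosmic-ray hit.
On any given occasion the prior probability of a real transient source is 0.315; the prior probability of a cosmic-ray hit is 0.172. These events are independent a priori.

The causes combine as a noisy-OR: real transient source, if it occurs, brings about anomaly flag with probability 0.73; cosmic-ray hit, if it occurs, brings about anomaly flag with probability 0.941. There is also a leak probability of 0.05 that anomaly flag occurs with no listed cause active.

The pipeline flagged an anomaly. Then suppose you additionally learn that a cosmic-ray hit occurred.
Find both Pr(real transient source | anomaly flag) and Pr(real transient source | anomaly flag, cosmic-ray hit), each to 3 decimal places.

Under noisy-OR, P(anomaly flag | causes) = 1 − (1−0.05)·∏(1−qᵢ) over the active causes.
P(anomaly flag) = 0.05×0.685×0.828 + 0.94395×0.685×0.172 + 0.7435×0.315×0.828 + 0.984866×0.315×0.172 = 0.028359 + 0.111216 + 0.193920 + 0.053360 = 0.386855
Of this, 0.247280 comes from 0.193920 + 0.053360 (the real transient source=true cases).
P(real transient source | anomaly flag) = 0.247280 / 0.386855 ≈ 0.639

Now also conditioning on cosmic-ray hit=true:
By total probability over both values of real transient source:
  P(anomaly flag | cosmic-ray hit) = 0.94395*0.685 + 0.984866*0.315
        = 0.646606 + 0.310233 = 0.956839
Configurations with real transient source contribute 0.310233, so
  P(real transient source | anomaly flag, cosmic-ray hit) = 0.310233 / 0.956839 ≈ 0.324
This is intercausal reasoning (explaining away): once cosmic-ray hit accounts for the anomaly flag, real transient source becomes less likely.

Pr(real transient source | anomaly flag) ≈ 0.639; Pr(real transient source | anomaly flag, cosmic-ray hit) ≈ 0.324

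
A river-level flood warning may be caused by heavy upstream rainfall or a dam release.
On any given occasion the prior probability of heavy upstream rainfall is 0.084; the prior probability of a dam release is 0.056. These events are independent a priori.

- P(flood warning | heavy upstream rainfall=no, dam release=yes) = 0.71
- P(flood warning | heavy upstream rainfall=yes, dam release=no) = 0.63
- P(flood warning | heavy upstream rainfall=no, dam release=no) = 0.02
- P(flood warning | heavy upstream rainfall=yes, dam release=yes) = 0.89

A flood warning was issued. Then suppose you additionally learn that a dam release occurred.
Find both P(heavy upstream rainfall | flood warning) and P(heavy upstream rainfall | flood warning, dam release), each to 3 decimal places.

Weight on heavy upstream rainfall=true, given the evidence: 0.049956 + 0.004187 = 0.054143
The normalizing constant is 0.02·0.916·0.944 + 0.71·0.916·0.056 + 0.63·0.084·0.944 + 0.89·0.084·0.056 = 0.107857
P(heavy upstream rainfall | flood warning) = 0.054143/0.107857 ≈ 0.502

Now also conditioning on dam release=true:
P(flood warning | dam release) = 0.71*0.916 + 0.89*0.084 = 0.650360 + 0.074760 = 0.725120
Restricting to configurations with heavy upstream rainfall present: 0.89*0.084 = 0.074760.
So P(heavy upstream rainfall | flood warning, dam release) = 0.074760/0.725120 ≈ 0.103.

P(heavy upstream rainfall | flood warning) ≈ 0.502; P(heavy upstream rainfall | flood warning, dam release) ≈ 0.103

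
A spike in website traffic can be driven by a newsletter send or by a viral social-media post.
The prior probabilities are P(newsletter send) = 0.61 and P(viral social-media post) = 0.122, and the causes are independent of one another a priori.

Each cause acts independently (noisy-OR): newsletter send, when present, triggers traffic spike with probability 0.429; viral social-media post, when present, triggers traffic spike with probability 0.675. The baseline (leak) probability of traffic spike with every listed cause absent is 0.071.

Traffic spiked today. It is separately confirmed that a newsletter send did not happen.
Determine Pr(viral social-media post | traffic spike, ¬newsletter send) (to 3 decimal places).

Under noisy-OR, P(traffic spike | causes) = 1 − (1−0.071)·∏(1−qᵢ) over the active causes.
P(traffic spike | ¬newsletter send) = 0.071×0.878 + 0.698075×0.122 = 0.062338 + 0.085165 = 0.147503
Of this, 0.085165 comes from 0.698075×0.122 (the viral social-media post=true cases).
So P(viral social-media post | traffic spike, ¬newsletter send) = 0.085165/0.147503 ≈ 0.577.

Pr(viral social-media post | traffic spike, ¬newsletter send) ≈ 0.577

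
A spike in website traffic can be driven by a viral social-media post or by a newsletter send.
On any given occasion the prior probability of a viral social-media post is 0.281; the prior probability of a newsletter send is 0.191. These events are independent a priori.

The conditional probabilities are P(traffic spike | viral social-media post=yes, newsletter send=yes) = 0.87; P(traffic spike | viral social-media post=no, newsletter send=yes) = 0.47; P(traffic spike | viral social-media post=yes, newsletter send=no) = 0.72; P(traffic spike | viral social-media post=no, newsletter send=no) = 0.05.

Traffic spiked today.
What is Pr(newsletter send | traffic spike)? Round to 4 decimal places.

P(traffic spike) = 0.05×0.719×0.809 + 0.47×0.719×0.191 + 0.72×0.281×0.809 + 0.87×0.281×0.191 = 0.029084 + 0.064545 + 0.163677 + 0.046694 = 0.304000
Of this, 0.111239 comes from 0.064545 + 0.046694 (the newsletter send=true cases).
So P(newsletter send | traffic spike) = 0.111239/0.304000 ≈ 0.3659.

Pr(newsletter send | traffic spike) ≈ 0.3659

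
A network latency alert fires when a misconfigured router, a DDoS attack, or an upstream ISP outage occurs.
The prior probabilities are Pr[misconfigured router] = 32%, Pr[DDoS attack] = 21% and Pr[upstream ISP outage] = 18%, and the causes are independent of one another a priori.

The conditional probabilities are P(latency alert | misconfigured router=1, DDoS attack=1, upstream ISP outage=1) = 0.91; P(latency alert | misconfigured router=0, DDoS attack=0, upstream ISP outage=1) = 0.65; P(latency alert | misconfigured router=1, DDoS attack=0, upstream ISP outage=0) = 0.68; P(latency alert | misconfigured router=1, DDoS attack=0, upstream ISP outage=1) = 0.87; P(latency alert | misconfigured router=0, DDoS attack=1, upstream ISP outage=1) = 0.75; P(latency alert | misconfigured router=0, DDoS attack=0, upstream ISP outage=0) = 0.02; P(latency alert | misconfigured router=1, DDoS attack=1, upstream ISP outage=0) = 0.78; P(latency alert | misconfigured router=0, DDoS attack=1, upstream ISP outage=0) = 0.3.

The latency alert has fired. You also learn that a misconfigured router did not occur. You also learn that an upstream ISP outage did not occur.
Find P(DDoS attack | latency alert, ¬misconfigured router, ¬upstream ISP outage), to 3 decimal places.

Sum P(latency alert|·) weighted by the priors over both values of DDoS attack:
  P(latency alert | ¬misconfigured router, ¬upstream ISP outage) = 0.02*0.79 + 0.3*0.21
        = 0.015800 + 0.063000 = 0.078800
Keeping only the DDoS attack-present terms gives 0.063000, so
  P(DDoS attack | latency alert, ¬misconfigured router, ¬upstream ISP outage) = 0.063000 / 0.078800 ≈ 0.799

P(DDoS attack | latency alert, ¬misconfigured router, ¬upstream ISP outage) ≈ 0.799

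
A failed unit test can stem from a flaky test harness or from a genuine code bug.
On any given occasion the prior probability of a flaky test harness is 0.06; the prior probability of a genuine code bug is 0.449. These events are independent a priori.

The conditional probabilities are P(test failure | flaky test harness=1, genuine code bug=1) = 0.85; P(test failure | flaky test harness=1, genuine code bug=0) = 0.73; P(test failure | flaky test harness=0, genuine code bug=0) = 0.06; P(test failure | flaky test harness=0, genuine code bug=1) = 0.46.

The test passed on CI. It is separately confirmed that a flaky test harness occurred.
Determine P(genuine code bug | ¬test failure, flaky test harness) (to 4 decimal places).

Numerator (weight on configurations with genuine code bug): 0.15×0.449 = 0.067350
The normalizing constant is 0.27×0.551 + 0.15×0.449 = 0.216120
P(genuine code bug | ¬test failure, flaky test harness) = 0.067350/0.216120 ≈ 0.3116

P(genuine code bug | ¬test failure, flaky test harness) ≈ 0.3116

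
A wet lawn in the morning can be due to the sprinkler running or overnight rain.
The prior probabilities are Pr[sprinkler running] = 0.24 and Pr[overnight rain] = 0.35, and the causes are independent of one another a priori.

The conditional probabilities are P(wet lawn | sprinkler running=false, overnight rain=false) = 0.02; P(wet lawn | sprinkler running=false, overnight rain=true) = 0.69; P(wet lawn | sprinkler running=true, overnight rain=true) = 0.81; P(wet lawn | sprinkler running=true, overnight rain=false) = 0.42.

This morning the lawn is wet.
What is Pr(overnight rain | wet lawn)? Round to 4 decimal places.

For the numerator, keep only overnight rain=true terms: 0.183540 + 0.068040 = 0.251580
Normalizer over all consistent configurations: 0.02*0.76*0.65 + 0.69*0.76*0.35 + 0.42*0.24*0.65 + 0.81*0.24*0.35 = 0.326980
P(overnight rain | wet lawn) = 0.251580/0.326980 ≈ 0.7694

Pr(overnight rain | wet lawn) ≈ 0.7694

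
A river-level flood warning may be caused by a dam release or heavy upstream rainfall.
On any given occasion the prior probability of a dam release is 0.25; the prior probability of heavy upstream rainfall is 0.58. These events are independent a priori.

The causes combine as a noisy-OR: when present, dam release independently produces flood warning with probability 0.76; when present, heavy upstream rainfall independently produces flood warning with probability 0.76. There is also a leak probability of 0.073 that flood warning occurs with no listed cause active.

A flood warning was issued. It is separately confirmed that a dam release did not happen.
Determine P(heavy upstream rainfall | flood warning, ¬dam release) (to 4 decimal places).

Under noisy-OR, P(flood warning | causes) = 1 − (1−0.073)·∏(1−qᵢ) over the active causes.
Weight on heavy upstream rainfall=true, given the evidence: 0.77752·0.58 = 0.450962
Denominator P(flood warning | ¬dam release): 0.073·0.42 + 0.77752·0.58 = 0.481622
Posterior = 0.450962 / 0.481622 ≈ 0.9363

P(heavy upstream rainfall | flood warning, ¬dam release) ≈ 0.9363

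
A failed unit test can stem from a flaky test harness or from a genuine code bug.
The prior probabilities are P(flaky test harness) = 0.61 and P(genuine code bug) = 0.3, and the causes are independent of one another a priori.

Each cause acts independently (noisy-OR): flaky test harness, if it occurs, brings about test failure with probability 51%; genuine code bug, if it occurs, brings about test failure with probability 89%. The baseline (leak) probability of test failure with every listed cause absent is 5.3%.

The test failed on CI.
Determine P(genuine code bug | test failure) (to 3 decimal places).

Under noisy-OR, P(test failure | causes) = 1 − (1−0.053)·∏(1−qᵢ) over the active causes.
P(test failure) = 0.053×0.39×0.7 + 0.89583×0.39×0.3 + 0.53597×0.61×0.7 + 0.948957×0.61×0.3 = 0.014469 + 0.104812 + 0.228859 + 0.173659 = 0.521799
The genuine code bug-present share is 0.104812 + 0.173659 = 0.278471.
So P(genuine code bug | test failure) = 0.278471/0.521799 ≈ 0.534.

P(genuine code bug | test failure) ≈ 0.534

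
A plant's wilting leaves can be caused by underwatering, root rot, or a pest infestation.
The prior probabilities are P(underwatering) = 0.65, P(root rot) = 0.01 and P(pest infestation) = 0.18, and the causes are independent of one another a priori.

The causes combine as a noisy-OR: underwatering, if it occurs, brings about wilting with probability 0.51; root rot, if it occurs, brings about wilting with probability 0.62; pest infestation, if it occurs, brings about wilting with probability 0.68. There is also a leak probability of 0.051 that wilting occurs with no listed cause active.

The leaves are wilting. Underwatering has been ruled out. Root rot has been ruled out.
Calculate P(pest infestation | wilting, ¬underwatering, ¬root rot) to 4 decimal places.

P(pest infestation | wilting, ¬underwatering, ¬root rot) ≈ 0.7498

Under noisy-OR, P(wilting | causes) = 1 − (1−0.051)·∏(1−qᵢ) over the active causes.
P(wilting | ¬underwatering, ¬root rot) = 0.051·0.82 + 0.69632·0.18 = 0.041820 + 0.125338 = 0.167158
Restricting to configurations with pest infestation present: 0.69632·0.18 = 0.125338.
So P(pest infestation | wilting, ¬underwatering, ¬root rot) = 0.125338/0.167158 ≈ 0.7498.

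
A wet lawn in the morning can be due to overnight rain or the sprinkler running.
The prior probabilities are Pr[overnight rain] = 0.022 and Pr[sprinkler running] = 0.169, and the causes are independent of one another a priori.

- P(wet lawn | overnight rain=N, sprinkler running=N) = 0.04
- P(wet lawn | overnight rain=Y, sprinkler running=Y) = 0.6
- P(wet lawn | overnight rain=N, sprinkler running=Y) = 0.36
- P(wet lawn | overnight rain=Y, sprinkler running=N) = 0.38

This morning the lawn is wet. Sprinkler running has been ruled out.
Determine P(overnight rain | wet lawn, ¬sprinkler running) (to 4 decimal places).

P(wet lawn | ¬sprinkler running) = 0.04·0.978 + 0.38·0.022 = 0.039120 + 0.008360 = 0.047480
The overnight rain-present share is 0.38·0.022 = 0.008360.
P(overnight rain | wet lawn, ¬sprinkler running) = 0.008360 / 0.047480 ≈ 0.1761

P(overnight rain | wet lawn, ¬sprinkler running) ≈ 0.1761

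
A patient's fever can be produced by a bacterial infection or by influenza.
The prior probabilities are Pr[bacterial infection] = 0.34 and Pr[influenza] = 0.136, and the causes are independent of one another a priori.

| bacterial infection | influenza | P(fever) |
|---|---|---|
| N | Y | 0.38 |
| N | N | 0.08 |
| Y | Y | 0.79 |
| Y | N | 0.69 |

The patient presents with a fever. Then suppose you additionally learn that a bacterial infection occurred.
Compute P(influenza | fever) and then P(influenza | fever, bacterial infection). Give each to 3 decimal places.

P(influenza | fever) ≈ 0.221; P(influenza | fever, bacterial infection) ≈ 0.153

Weight on influenza=true, given the evidence: 0.034109 + 0.036530 = 0.070639
The normalizing constant is 0.08·0.66·0.864 + 0.38·0.66·0.136 + 0.69·0.34·0.864 + 0.79·0.34·0.136 = 0.318952
P(influenza | fever) = 0.070639/0.318952 ≈ 0.221

With the extra evidence:
P(fever | bacterial infection) = 0.69*0.864 + 0.79*0.136 = 0.596160 + 0.107440 = 0.703600
Restricting to configurations with influenza present: 0.79*0.136 = 0.107440.
P(influenza | fever, bacterial infection) = 0.107440 / 0.703600 ≈ 0.153
This is intercausal reasoning (explaining away): once bacterial infection accounts for the fever, influenza becomes less likely.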